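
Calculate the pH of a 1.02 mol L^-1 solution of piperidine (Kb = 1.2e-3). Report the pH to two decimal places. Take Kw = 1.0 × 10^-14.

C5H10NH + H2O ⇌ C5H10NH2+ + OH-
From the ICE table, Kb = [OH-]²/(1.02 − [OH-]) = 1.2 × 10^-3.
Assume [OH-] ≪ 1.02: [OH-] ≈ √(1.2 × 10^-3 × 1.02) = 3.50 × 10^-2 M
Check: 3.4% ionized — well under 5%, approximation valid.
pOH = 1.46, so pH = 14.00 − pOH = 12.54

pH = 12.54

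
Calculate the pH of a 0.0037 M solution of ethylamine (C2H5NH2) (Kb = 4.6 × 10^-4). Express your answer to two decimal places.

C2H5NH2 + H2O ⇌ C2H5NH3+ + OH-
Kb = x²/(0.0037 − x) = 4.6 × 10^-4
x is not negligible relative to C₀; solve x² + 0.00046·x − 1.7e-06 = 0.
x = (−Kb + √(Kb² + 4·Kb·C₀))/2 = 1.09 × 10^-3 M
pOH = 2.96, so pH = 14.00 − pOH = 11.04

pH = 11.04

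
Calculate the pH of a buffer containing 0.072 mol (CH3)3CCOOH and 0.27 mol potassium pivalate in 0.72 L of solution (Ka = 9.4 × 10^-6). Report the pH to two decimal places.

pH = 5.60

pKa = −log(9.4 × 10^-6) = 5.027
pH = pKa + log([A⁻]/[HA]) = 5.027 + log(0.27/0.072)
pH = 5.027 + (+0.574) = 5.60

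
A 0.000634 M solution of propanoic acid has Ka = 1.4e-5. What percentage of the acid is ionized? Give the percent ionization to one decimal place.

CH3CH2COOH ⇌ CH3CH2COO- + H+; let x = [H+] at equilibrium.
Ka = x²/(C₀ − x); solving the quadratic gives x = 8.75 × 10^-5 M.
Fraction ionized = 8.75 × 10^-5 / 0.000634 = 0.1380 → 13.8%

13.8%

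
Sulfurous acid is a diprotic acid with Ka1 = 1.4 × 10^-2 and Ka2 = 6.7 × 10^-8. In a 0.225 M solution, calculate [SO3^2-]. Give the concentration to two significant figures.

First ionization gives [H+] ≈ [HSO3-] = 4.96 × 10^-2 M.
Second step: Ka2 = [H+][SO3^2-]/[HSO3-] ≈ [SO3^2-] (since [H+] ≈ [HSO3-]).
So [SO3^2-] ≈ Ka2.

6.7 × 10^-8 M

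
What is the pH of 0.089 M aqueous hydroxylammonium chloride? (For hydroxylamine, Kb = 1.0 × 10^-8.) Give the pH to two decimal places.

NH3OH+ is the conjugate acid of the weak base NH2OH.
Ka = Kw/Kb = 1.0×10^-14 / 1.0 × 10^-8 = 1.00 × 10^-6
From the ICE table, Ka = x²/(0.089 − x) = 1.00 × 10^-6.
Assume x ≪ 0.089: x ≈ √(1.00 × 10^-6 × 0.089) = 2.98 × 10^-4 M
Check: 0.34% ionized — well under 5%, approximation valid.
pH = −log[H+] = −log(2.98 × 10^-4) = 3.53

pH = 3.53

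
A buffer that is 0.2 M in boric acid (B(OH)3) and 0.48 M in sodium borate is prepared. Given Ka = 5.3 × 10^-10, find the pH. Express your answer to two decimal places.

pH = 9.66

pKa = −log(5.3 × 10^-10) = 9.276
Using pH = pKa + log([base]/[acid]) with [base]/[acid] = 0.48/0.2:
pH = 9.276 + (+0.380) = 9.66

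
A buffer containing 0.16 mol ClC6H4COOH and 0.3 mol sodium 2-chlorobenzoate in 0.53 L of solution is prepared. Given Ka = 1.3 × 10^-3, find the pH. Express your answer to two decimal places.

pH = 3.16

pKa = −log(1.3 × 10^-3) = 2.886
pH = pKa + log([A⁻]/[HA]) = 2.886 + log(0.3/0.16)
pH = 2.886 + (+0.273) = 3.16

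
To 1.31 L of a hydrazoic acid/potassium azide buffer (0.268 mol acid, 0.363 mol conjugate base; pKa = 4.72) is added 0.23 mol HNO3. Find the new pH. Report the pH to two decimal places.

pH = 4.15

Added H+ converts N3- to HN3: HN3 → 0.498 mol, N3- → 0.133 mol.
pH = pKa + log(n_N3-/n_HN3) = 4.72 + log(0.133/0.498) = 4.72 + (-0.573)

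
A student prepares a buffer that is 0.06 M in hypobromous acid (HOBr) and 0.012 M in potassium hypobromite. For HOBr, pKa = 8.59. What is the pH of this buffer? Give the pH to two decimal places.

pH = pKa + log([A⁻]/[HA]) = 8.59 + log(0.012/0.06)
pH = 8.59 + (-0.699) = 7.89

pH = 7.89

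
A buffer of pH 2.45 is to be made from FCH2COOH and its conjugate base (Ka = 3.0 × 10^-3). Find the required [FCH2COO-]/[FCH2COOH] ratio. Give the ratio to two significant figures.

pKa = -log(3.0 × 10^-3) = 2.523
pH = pKa + log(r) ⇒ log(r) = 2.45 − 2.523 = -0.073
r = [FCH2COO-]/[FCH2COOH] = 10^(-0.073) = 0.845

ratio = 0.85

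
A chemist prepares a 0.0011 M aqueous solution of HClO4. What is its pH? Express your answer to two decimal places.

pH = 2.96

HClO4 is a strong acid and dissociates completely, so [H+] = 0.0011 M.
pH = -log(0.0011) = 2.96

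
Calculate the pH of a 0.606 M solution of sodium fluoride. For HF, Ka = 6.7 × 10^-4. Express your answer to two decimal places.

pH = 8.48

F- is the conjugate base of the weak acid HF.
Kb = Kw/Ka = 1.0×10^-14 / 6.7 × 10^-4 = 1.49 × 10^-11
Kb = [OH-]²/(0.606 − [OH-]) = 1.49 × 10^-11
Since Kb ≪ C₀, [OH-] ≈ √(Kb·C₀) = 3.00 × 10^-6 M.
Check: 0.0005% ionized — well under 5%, approximation valid.
pOH = −log(3.00 × 10^-6) = 5.52; pH = 14.00 − 5.52 = 8.48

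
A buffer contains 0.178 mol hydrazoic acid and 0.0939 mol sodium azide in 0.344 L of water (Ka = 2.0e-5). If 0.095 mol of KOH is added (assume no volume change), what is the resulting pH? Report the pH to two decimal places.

pH = 5.06

OH- converts HN3 to N3-: HN3 → 0.083 mol, N3- → 0.189 mol.
pKa = −log(2.0 × 10^-5) = 4.699
pH = pKa + log([A⁻]/[HA]) = 4.699 + log(0.189/0.083) = 4.699 +0.357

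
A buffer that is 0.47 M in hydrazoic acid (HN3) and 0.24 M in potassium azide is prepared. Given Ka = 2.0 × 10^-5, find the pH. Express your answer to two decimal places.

pH = 4.41

pKa = −log(2.0 × 10^-5) = 4.699
pH = pKa + log([A⁻]/[HA]) = 4.699 + log(0.24/0.47)
pH = 4.699 + (-0.292) = 4.41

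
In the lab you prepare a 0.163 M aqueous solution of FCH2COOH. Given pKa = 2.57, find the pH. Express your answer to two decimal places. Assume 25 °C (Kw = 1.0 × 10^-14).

FCH2COOH ⇌ FCH2COO- + H+
Ka = 10^(−2.57) = 2.69 × 10^-3
Ka = x²/(0.163 − x) = 2.69 × 10^-3
Here C₀/Ka ≈ 60.6, so the small-x approximation fails. Use the quadratic:
x = [−0.00269 + √(0.00269² + 0.00175)]/2 = 1.96 × 10^-2 M
pH = −log[H+] = −log(1.96 × 10^-2) = 1.71

pH = 1.71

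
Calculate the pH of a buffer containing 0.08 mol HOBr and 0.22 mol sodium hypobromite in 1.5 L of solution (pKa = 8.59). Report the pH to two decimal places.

Using pH = pKa + log([base]/[acid]) with [base]/[acid] = 0.22/0.08:
pH = 8.59 + (+0.439) = 9.03

pH = 9.03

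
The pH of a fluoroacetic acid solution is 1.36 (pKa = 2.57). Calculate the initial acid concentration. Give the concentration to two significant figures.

[H+] = 10^(-1.36) = 4.37 × 10^-2 M = x
Ka = 10^(−2.57) = 2.69 × 10^-3
Ka = x²/(C₀ − x) ⇒ C₀ = x + x²/Ka
C₀ = 4.37 × 10^-2 + (4.37 × 10^-2)²/(2.69 × 10^-3) = 7.54 × 10^-1 M

C₀ = 7.5 × 10^-1 M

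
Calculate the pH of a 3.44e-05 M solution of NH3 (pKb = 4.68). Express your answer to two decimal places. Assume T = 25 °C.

NH3 + H2O ⇌ NH4+ + OH-
Kb = 10^(−4.68) = 2.09 × 10^-5
From the ICE table, Kb = x²/(3.44e-05 − x) = 2.09 × 10^-5.
Here C₀/Kb ≈ 1.65, so the small-x approximation fails. Use the quadratic:
x = [−2.09e-05 + √(2.09e-05² + 2.88e-09)]/2 = 1.83 × 10^-5 M
pOH = −log(1.83 × 10^-5) = 4.74; pH = 14.00 − 4.74 = 9.26

pH = 9.26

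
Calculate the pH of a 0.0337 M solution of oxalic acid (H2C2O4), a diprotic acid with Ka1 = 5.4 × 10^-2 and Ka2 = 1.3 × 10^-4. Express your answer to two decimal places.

pH = 1.63

Since Ka1 ≫ Ka2, the first ionization dominates [H+].
Ka1 = x²/(0.0337 − x) = 5.4 × 10^-2
Solving the quadratic: x = (−Ka1 + √(Ka1² + 4·Ka1·C₀))/2 = 2.35 × 10^-2 M
pH = −log(2.35 × 10^-2) = 1.63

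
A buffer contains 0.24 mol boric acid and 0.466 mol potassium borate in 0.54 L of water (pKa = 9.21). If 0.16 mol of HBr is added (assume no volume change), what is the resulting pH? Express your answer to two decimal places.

After neutralization: n(B(OH)3) = 0.4 mol, n(B(OH)4-) = 0.306 mol.
Henderson–Hasselbalch with mole ratio 0.306/0.4: pH = 9.21 + (-0.116)

pH = 9.09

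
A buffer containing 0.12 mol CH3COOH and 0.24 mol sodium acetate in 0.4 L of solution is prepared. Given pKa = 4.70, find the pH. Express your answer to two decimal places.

pH = 5.00

pH = pKa + log([A⁻]/[HA]) = 4.70 + log(0.24/0.12)
pH = 4.70 + (+0.301) = 5.00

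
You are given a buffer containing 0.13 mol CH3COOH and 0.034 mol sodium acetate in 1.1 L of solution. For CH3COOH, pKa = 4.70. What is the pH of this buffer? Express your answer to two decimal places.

pH = pKa + log([A⁻]/[HA]) = 4.70 + log(0.034/0.13)
pH = 4.70 + (-0.582) = 4.12

pH = 4.12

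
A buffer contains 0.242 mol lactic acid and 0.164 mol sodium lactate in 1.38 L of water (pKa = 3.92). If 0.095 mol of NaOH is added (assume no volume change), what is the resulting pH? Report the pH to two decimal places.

pH = 4.17

OH- converts CH3CH(OH)COOH to CH3CH(OH)COO-: CH3CH(OH)COOH → 0.147 mol, CH3CH(OH)COO- → 0.259 mol.
pH = pKa + log([A⁻]/[HA]) = 3.92 + log(0.259/0.147) = 3.92 +0.246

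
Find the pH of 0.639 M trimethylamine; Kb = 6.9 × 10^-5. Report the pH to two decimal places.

pH = 11.82

(CH3)3N + H2O ⇌ (CH3)3NH+ + OH-
From the ICE table, Kb = [OH-]²/(0.639 − [OH-]) = 6.9 × 10^-5.
Assume [OH-] ≪ 0.639: [OH-] ≈ √(6.9 × 10^-5 × 0.639) = 6.64 × 10^-3 M
Check: 1% ionized — well under 5%, approximation valid.
pOH = 2.18, so pH = 14.00 − pOH = 11.82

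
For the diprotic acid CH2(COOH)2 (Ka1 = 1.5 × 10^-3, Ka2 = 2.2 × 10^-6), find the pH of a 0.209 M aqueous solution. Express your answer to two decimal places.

pH = 1.77

Since Ka1 ≫ Ka2, the first ionization dominates [H+].
Ka1 = x²/(0.209 − x) = 1.5 × 10^-3
Solving the quadratic: x = (−Ka1 + √(Ka1² + 4·Ka1·C₀))/2 = 1.70 × 10^-2 M
pH = −log(1.70 × 10^-2) = 1.77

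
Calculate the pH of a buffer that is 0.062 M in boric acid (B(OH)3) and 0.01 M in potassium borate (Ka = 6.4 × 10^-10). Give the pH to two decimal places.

pKa = −log(6.4 × 10^-10) = 9.194
Using pH = pKa + log([base]/[acid]) with [base]/[acid] = 0.01/0.062:
pH = 9.194 + (-0.792) = 8.40

pH = 8.40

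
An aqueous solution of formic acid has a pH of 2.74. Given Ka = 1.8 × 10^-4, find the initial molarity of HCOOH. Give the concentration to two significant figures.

C₀ = 2.0 × 10^-2 M

[H+] = 10^(-2.74) = 1.82 × 10^-3 M = x
Ka = x²/(C₀ − x) ⇒ C₀ = x + x²/Ka
C₀ = 1.82 × 10^-3 + (1.82 × 10^-3)²/(1.8 × 10^-4) = 2.02 × 10^-2 M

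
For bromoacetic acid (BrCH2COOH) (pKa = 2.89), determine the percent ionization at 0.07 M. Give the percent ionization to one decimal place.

BrCH2COOH ⇌ BrCH2COO- + H+; let x = [H+] at equilibrium.
Ka = 10^(−2.89) = 1.29 × 10^-3
Solve x² + 0.00129x − 9.03e-05 = 0 → x = 8.88 × 10^-3 M
% ionization = x/C₀ × 100% = 8.88 × 10^-3/0.07 × 100% = 12.7%

12.7%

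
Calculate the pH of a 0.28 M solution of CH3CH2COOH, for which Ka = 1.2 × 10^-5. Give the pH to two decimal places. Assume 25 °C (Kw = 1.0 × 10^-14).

CH3CH2COOH ⇌ CH3CH2COO- + H+
Ka = x²/(0.28 − x) = 1.2 × 10^-5
Since Ka ≪ C₀, x ≈ √(Ka·C₀) = 1.83 × 10^-3 M.
pH = −log[H+] = −log(1.83 × 10^-3) = 2.74

pH = 2.74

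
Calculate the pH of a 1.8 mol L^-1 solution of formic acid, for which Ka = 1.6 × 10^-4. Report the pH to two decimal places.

pH = 1.77

HCOOH ⇌ HCOO- + H+
Let x = [H+] at equilibrium. Ka = x²/(1.8 − x).
Neglecting x in the denominator: x = √(1.6 × 10^-4 × 1.8) = 1.70 × 10^-2 M
pH = −log[H+] = −log(1.70 × 10^-2) = 1.77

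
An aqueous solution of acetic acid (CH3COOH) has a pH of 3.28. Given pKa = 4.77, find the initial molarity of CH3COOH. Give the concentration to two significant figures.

[H+] = 10^(-3.28) = 5.25 × 10^-4 M = x
Ka = 10^(−4.77) = 1.70 × 10^-5
Ka = x²/(C₀ − x) ⇒ C₀ = x + x²/Ka
C₀ = 5.25 × 10^-4 + (5.25 × 10^-4)²/(1.70 × 10^-5) = 1.67 × 10^-2 M

C₀ = 1.7 × 10^-2 M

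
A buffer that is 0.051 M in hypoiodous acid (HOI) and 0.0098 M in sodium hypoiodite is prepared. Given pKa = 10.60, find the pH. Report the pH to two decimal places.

pH = 9.88

pH = pKa + log([A⁻]/[HA]) = 10.60 + log(0.0098/0.051)
pH = 10.60 + (-0.716) = 9.88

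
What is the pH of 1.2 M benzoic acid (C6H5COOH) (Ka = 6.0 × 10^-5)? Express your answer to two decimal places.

C6H5COOH ⇌ C6H5COO- + H+
Let x = [H+] at equilibrium. Ka = x²/(1.2 − x).
Since Ka ≪ C₀, x ≈ √(Ka·C₀) = 8.49 × 10^-3 M.
pH = −log(8.49 × 10^-3) = 2.07

pH = 2.07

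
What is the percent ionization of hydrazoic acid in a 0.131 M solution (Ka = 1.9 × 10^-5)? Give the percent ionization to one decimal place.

1.2%

HN3 ⇌ N3- + H+; let x = [H+] at equilibrium.
x ≈ √(Ka·C₀) = √(1.9 × 10^-5 × 0.131) = 1.58 × 10^-3 M
Fraction ionized = 1.58 × 10^-3 / 0.131 = 0.0121 → 1.2%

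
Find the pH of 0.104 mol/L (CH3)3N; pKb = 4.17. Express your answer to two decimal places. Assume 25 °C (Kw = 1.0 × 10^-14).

pH = 11.42

(CH3)3N + H2O ⇌ (CH3)3NH+ + OH-
Kb = 10^(−4.17) = 6.76 × 10^-5
Kb = [OH-]²/(0.104 − [OH-]) = 6.76 × 10^-5
Assume [OH-] ≪ 0.104: [OH-] ≈ √(6.76 × 10^-5 × 0.104) = 2.65 × 10^-3 M
Check: 2.5% ionized — well under 5%, approximation valid.
pOH = 2.58, so pH = 14.00 − pOH = 11.42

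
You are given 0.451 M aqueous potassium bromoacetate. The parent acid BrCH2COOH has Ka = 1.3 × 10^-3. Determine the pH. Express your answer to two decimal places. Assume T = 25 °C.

BrCH2COO- is the conjugate base of the weak acid BrCH2COOH.
Kb = Kw/Ka = 1.0×10^-14 / 1.3 × 10^-3 = 7.69 × 10^-12
From the ICE table, Kb = [OH-]²/(0.451 − [OH-]) = 7.69 × 10^-12.
Assume [OH-] ≪ 0.451: [OH-] ≈ √(7.69 × 10^-12 × 0.451) = 1.86 × 10^-6 M
([OH-]/C₀ = 0.00041% < 5%, so the approximation holds.)
pOH = 5.73, so pH = 14.00 − pOH = 8.27

pH = 8.27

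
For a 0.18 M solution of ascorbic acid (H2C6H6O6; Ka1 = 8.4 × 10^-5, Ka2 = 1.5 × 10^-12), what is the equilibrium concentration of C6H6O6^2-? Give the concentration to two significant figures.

First ionization gives [H+] ≈ [HC6H6O6-] = 3.89 × 10^-3 M.
Second step: Ka2 = [H+][C6H6O6^2-]/[HC6H6O6-] ≈ [C6H6O6^2-] (since [H+] ≈ [HC6H6O6-]).
So [C6H6O6^2-] ≈ Ka2.

1.5 × 10^-12 M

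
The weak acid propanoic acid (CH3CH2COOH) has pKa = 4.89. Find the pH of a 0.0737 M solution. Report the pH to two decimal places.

CH3CH2COOH ⇌ CH3CH2COO- + H+
Ka = 10^(−4.89) = 1.29 × 10^-5
From the ICE table, Ka = [H+]²/(0.0737 − [H+]) = 1.29 × 10^-5.
Assume [H+] ≪ 0.0737: [H+] ≈ √(1.29 × 10^-5 × 0.0737) = 9.75 × 10^-4 M
([H+]/C₀ = 1.3% < 5%, so the approximation holds.)
pH = −log(9.75 × 10^-4) = 3.01

pH = 3.01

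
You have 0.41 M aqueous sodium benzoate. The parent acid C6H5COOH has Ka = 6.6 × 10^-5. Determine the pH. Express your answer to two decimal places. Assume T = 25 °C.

C6H5COO- is the conjugate base of the weak acid C6H5COOH.
Kb = Kw/Ka = 1.0×10^-14 / 6.6 × 10^-5 = 1.52 × 10^-10
Let x = [OH-] at equilibrium. Kb = x²/(0.41 − x).
Assume x ≪ 0.41: x ≈ √(1.52 × 10^-10 × 0.41) = 7.89 × 10^-6 M
(x/C₀ = 0.0019% < 5%, so the approximation holds.)
pOH = 5.10, so pH = 14.00 − pOH = 8.90

pH = 8.90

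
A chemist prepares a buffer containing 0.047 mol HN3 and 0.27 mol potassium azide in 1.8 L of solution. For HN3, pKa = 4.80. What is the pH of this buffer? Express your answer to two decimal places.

pH = 5.56

Henderson–Hasselbalch: pH = pKa + log([N3-]/[HN3]) = 4.80 + log(0.27/0.047)
pH = 4.80 + (+0.759) = 5.56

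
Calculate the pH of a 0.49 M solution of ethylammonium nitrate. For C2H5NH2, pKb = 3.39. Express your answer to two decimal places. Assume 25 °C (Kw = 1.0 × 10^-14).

C2H5NH3+ is the conjugate acid of the weak base C2H5NH2.
Kb = 10^(−3.39) = 4.07 × 10^-4
Ka = Kw/Kb = 1.0×10^-14 / 4.07 × 10^-4 = 2.46 × 10^-11
From the ICE table, Ka = [H+]²/(0.49 − [H+]) = 2.46 × 10^-11.
Assume [H+] ≪ 0.49: [H+] ≈ √(2.46 × 10^-11 × 0.49) = 3.47 × 10^-6 M
([H+]/C₀ = 0.00071% < 5%, so the approximation holds.)
pH = −log[H+] = −log(3.47 × 10^-6) = 5.46

pH = 5.46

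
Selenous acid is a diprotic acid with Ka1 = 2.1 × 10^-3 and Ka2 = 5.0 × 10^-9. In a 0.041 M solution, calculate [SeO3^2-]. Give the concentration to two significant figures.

First ionization gives [H+] ≈ [HSeO3-] = 8.29 × 10^-3 M.
Second step: Ka2 = [H+][SeO3^2-]/[HSeO3-] ≈ [SeO3^2-] (since [H+] ≈ [HSeO3-]).
So [SeO3^2-] ≈ Ka2.

5.0 × 10^-9 M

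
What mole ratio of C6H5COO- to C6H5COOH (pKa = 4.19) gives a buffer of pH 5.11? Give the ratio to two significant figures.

pH = pKa + log(r) ⇒ log(r) = 5.11 − 4.19 = +0.92
r = [C6H5COO-]/[C6H5COOH] = 10^(+0.92) = 8.32

ratio = 8.3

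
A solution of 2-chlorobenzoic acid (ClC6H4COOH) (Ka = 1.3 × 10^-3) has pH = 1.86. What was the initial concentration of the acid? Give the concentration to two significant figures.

C₀ = 1.6 × 10^-1 M

[H+] = 10^(-1.86) = 1.38 × 10^-2 M = x
Ka = x²/(C₀ − x) ⇒ C₀ = x + x²/Ka
C₀ = 1.38 × 10^-2 + (1.38 × 10^-2)²/(1.3 × 10^-3) = 1.60 × 10^-1 M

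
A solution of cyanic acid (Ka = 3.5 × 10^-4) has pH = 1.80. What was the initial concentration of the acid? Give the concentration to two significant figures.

[H+] = 10^(-1.80) = 1.58 × 10^-2 M = x
Ka = x²/(C₀ − x) ⇒ C₀ = x + x²/Ka
C₀ = 1.58 × 10^-2 + (1.58 × 10^-2)²/(3.5 × 10^-4) = 7.29 × 10^-1 M

C₀ = 7.3 × 10^-1 M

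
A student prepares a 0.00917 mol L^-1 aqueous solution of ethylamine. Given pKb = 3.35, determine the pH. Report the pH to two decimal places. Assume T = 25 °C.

C2H5NH2 + H2O ⇌ C2H5NH3+ + OH-
Kb = 10^(−3.35) = 4.47 × 10^-4
Kb = x²/(0.00917 − x) = 4.47 × 10^-4
The 5% rule fails; solving x² + Kb·x − Kb·C₀ = 0 exactly:
x = (−Kb + √(Kb² + 4·Kb·C₀))/2 = 1.81 × 10^-3 M
pOH = −log(1.81 × 10^-3) = 2.74; pH = 14.00 − 2.74 = 11.26

pH = 11.26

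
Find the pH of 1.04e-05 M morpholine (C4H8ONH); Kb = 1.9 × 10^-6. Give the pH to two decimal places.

C4H8ONH + H2O ⇌ C4H8ONH2+ + OH-
Kb = [OH-]²/(1.04e-05 − [OH-]) = 1.9 × 10^-6
Here C₀/Kb ≈ 5.47, so the small-[OH-] approximation fails. Use the quadratic:
[OH-] = (−Kb + √(Kb² + 4·Kb·C₀))/2 = 3.60 × 10^-6 M
pOH = −log(3.60 × 10^-6) = 5.44; pH = 14.00 − 5.44 = 8.56

pH = 8.56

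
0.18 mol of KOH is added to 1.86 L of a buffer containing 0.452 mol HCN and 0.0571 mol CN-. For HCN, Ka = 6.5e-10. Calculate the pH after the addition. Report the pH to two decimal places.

OH- converts HCN to CN-: HCN → 0.272 mol, CN- → 0.237 mol.
pKa = −log(6.5 × 10^-10) = 9.187
pH = pKa + log([A⁻]/[HA]) = 9.187 + log(0.237/0.272) = 9.187 -0.060

pH = 9.13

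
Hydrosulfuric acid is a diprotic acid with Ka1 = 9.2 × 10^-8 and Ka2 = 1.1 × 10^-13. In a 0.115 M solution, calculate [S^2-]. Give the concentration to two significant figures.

1.1 × 10^-13 M

First ionization gives [H+] ≈ [HS-] = 1.03 × 10^-4 M.
Second step: Ka2 = [H+][S^2-]/[HS-] ≈ [S^2-] (since [H+] ≈ [HS-]).
So [S^2-] ≈ Ka2.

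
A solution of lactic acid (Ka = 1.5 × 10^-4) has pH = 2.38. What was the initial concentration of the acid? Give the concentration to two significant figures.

C₀ = 1.2 × 10^-1 M

[H+] = 10^(-2.38) = 4.17 × 10^-3 M = x
Ka = x²/(C₀ − x) ⇒ C₀ = x + x²/Ka
C₀ = 4.17 × 10^-3 + (4.17 × 10^-3)²/(1.5 × 10^-4) = 1.20 × 10^-1 M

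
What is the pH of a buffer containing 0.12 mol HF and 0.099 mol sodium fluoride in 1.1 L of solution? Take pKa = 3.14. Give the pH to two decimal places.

pH = 3.06

pH = pKa + log([A⁻]/[HA]) = 3.14 + log(0.099/0.12)
pH = 3.14 + (-0.084) = 3.06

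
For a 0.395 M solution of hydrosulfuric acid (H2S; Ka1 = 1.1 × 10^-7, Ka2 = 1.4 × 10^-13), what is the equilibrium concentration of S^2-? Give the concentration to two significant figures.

1.4 × 10^-13 M

First ionization gives [H+] ≈ [HS-] = 2.08 × 10^-4 M.
Second step: Ka2 = [H+][S^2-]/[HS-] ≈ [S^2-] (since [H+] ≈ [HS-]).
So [S^2-] ≈ Ka2.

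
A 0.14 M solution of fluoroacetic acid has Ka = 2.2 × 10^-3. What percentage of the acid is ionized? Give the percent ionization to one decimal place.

11.8%

FCH2COOH ⇌ FCH2COO- + H+; let x = [H+] at equilibrium.
Ka = x²/(C₀ − x); solving the quadratic gives x = 1.65 × 10^-2 M.
% ionization = x/C₀ × 100% = 1.65 × 10^-2/0.14 × 100% = 11.8%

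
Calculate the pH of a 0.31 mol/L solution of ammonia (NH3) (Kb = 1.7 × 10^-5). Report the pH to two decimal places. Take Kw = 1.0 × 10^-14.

NH3 + H2O ⇌ NH4+ + OH-
From the ICE table, Kb = [OH-]²/(0.31 − [OH-]) = 1.7 × 10^-5.
Assume [OH-] ≪ 0.31: [OH-] ≈ √(1.7 × 10^-5 × 0.31) = 2.30 × 10^-3 M
([OH-]/C₀ = 0.74% < 5%, so the approximation holds.)
pOH = −log(2.30 × 10^-3) = 2.64; pH = 14.00 − 2.64 = 11.36

pH = 11.36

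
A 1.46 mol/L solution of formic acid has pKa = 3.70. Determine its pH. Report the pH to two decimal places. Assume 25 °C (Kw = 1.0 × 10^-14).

pH = 1.77

HCOOH ⇌ HCOO- + H+
Ka = 10^(−3.70) = 2.00 × 10^-4
From the ICE table, Ka = [H+]²/(1.46 − [H+]) = 2.00 × 10^-4.
Neglecting [H+] in the denominator: [H+] = √(2.00 × 10^-4 × 1.46) = 1.71 × 10^-2 M
pH = −log[H+] = −log(1.71 × 10^-2) = 1.77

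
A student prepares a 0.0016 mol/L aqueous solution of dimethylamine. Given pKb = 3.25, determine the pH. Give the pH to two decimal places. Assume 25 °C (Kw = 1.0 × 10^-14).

(CH3)2NH + H2O ⇌ (CH3)2NH2+ + OH-
Kb = 10^(−3.25) = 5.62 × 10^-4
Kb = [OH-]²/(0.0016 − [OH-]) = 5.62 × 10^-4
The 5% rule fails; solving [OH-]² + Kb·[OH-] − Kb·C₀ = 0 exactly:
[OH-] = (−Kb + √(Kb² + 4·Kb·C₀))/2 = 7.08 × 10^-4 M
pOH = −log(7.08 × 10^-4) = 3.15; pH = 14.00 − 3.15 = 10.85

pH = 10.85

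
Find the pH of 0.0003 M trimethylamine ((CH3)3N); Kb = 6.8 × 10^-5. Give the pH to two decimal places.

(CH3)3N + H2O ⇌ (CH3)3NH+ + OH-
Kb = x²/(0.0003 − x) = 6.8 × 10^-5
x is not negligible relative to C₀; solve x² + 6.8e-05·x − 2.04e-08 = 0.
x = (−Kb + √(Kb² + 4·Kb·C₀))/2 = 1.13 × 10^-4 M
pOH = 3.95, so pH = 14.00 − pOH = 10.05

pH = 10.05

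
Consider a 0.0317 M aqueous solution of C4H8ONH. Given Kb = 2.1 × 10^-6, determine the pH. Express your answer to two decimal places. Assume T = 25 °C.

C4H8ONH + H2O ⇌ C4H8ONH2+ + OH-
Kb = x²/(0.0317 − x) = 2.1 × 10^-6
Since Kb ≪ C₀, x ≈ √(Kb·C₀) = 2.58 × 10^-4 M.
pOH = 3.59, so pH = 14.00 − pOH = 10.41

pH = 10.41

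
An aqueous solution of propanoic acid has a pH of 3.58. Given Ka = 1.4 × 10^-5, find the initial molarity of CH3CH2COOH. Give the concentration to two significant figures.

C₀ = 5.2 × 10^-3 M

[H+] = 10^(-3.58) = 2.63 × 10^-4 M = x
Ka = x²/(C₀ − x) ⇒ C₀ = x + x²/Ka
C₀ = 2.63 × 10^-4 + (2.63 × 10^-4)²/(1.4 × 10^-5) = 5.20 × 10^-3 M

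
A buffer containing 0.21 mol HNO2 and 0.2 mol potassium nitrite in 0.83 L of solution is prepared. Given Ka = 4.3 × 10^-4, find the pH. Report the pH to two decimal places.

pKa = −log(4.3 × 10^-4) = 3.367
Using pH = pKa + log([base]/[acid]) with [base]/[acid] = 0.2/0.21:
pH = 3.367 + (-0.021) = 3.35

pH = 3.35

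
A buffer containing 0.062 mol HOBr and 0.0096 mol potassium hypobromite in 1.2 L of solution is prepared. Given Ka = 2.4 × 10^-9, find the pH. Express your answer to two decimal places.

pH = 7.81

pKa = −log(2.4 × 10^-9) = 8.620
Henderson–Hasselbalch: pH = pKa + log([OBr-]/[HOBr]) = 8.620 + log(0.0096/0.062)
pH = 8.620 + (-0.810) = 7.81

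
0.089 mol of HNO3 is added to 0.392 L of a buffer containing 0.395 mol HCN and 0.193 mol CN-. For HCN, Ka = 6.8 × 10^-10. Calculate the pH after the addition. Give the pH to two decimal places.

Added H+ converts CN- to HCN: HCN → 0.484 mol, CN- → 0.104 mol.
pKa = −log(6.8 × 10^-10) = 9.167
Henderson–Hasselbalch with mole ratio 0.104/0.484: pH = 9.167 + (-0.668)

pH = 8.50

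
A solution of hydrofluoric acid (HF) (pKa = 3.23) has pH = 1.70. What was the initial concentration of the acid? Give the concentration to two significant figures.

[H+] = 10^(-1.70) = 2.00 × 10^-2 M = x
Ka = 10^(−3.23) = 5.89 × 10^-4
Ka = x²/(C₀ − x) ⇒ C₀ = x + x²/Ka
C₀ = 2.00 × 10^-2 + (2.00 × 10^-2)²/(5.89 × 10^-4) = 6.99 × 10^-1 M

C₀ = 7.0 × 10^-1 M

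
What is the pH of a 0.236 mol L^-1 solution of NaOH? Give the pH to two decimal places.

pH = 13.37

NaOH is a strong base; [OH-] = 0.236 M.
pOH = -log(0.236) = 0.63
pH = 14.00 - 0.63 = 13.37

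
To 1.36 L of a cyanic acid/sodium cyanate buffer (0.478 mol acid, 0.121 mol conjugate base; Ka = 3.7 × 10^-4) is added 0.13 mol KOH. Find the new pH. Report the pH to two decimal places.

After neutralization: n(HOCN) = 0.348 mol, n(OCN-) = 0.251 mol.
pKa = −log(3.7 × 10^-4) = 3.432
Henderson–Hasselbalch with mole ratio 0.251/0.348: pH = 3.432 + (-0.142)

pH = 3.29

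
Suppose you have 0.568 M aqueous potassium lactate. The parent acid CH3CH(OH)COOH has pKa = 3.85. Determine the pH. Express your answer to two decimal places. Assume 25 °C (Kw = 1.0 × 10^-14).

pH = 8.80

CH3CH(OH)COO- is the conjugate base of the weak acid CH3CH(OH)COOH.
Ka = 10^(−3.85) = 1.41 × 10^-4
Kb = Kw/Ka = 1.0×10^-14 / 1.41 × 10^-4 = 7.09 × 10^-11
Kb = [OH-]²/(0.568 − [OH-]) = 7.09 × 10^-11
Assume [OH-] ≪ 0.568: [OH-] ≈ √(7.09 × 10^-11 × 0.568) = 6.35 × 10^-6 M
Check: 0.0011% ionized — well under 5%, approximation valid.
pOH = 5.20, so pH = 14.00 − pOH = 8.80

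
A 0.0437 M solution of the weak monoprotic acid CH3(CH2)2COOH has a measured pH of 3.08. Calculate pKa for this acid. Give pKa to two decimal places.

[H+] = 10^(-3.08) = 8.32 × 10^-4 M
At equilibrium [HA] = 0.0437 − 8.32 × 10^-4 = 4.29 × 10^-2 M
Ka = [H+][A-]/[HA] = (8.32 × 10^-4)² / 4.29 × 10^-2 = 1.61 × 10^-5
pKa = -log(1.61 × 10^-5) = 4.79

pKa = 4.79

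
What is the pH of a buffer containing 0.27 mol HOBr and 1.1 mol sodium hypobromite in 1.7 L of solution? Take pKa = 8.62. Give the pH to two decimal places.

pH = 9.23

Henderson–Hasselbalch: pH = pKa + log([OBr-]/[HOBr]) = 8.62 + log(1.1/0.27)
pH = 8.62 + (+0.610) = 9.23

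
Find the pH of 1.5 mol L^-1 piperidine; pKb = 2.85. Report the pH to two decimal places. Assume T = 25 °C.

C5H10NH + H2O ⇌ C5H10NH2+ + OH-
Kb = 10^(−2.85) = 1.41 × 10^-3
Kb = [OH-]²/(1.5 − [OH-]) = 1.41 × 10^-3
Neglecting [OH-] in the denominator: [OH-] = √(1.41 × 10^-3 × 1.5) = 4.60 × 10^-2 M
Check: 3.1% ionized — well under 5%, approximation valid.
pOH = −log(4.60 × 10^-2) = 1.34; pH = 14.00 − 1.34 = 12.66

pH = 12.66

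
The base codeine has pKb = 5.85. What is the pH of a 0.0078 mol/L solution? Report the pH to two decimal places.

C18H21NO3 + H2O ⇌ C18H22NO3+ + OH-
Kb = 10^(−5.85) = 1.41 × 10^-6
Let x = [OH-] at equilibrium. Kb = x²/(0.0078 − x).
Since Kb ≪ C₀, x ≈ √(Kb·C₀) = 1.05 × 10^-4 M.
pOH = −log(1.05 × 10^-4) = 3.98; pH = 14.00 − 3.98 = 10.02

pH = 10.02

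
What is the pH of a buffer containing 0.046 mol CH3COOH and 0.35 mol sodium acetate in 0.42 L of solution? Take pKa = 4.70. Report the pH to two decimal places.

pH = 5.58

Henderson–Hasselbalch: pH = pKa + log([CH3COO-]/[CH3COOH]) = 4.70 + log(0.35/0.046)
pH = 4.70 + (+0.881) = 5.58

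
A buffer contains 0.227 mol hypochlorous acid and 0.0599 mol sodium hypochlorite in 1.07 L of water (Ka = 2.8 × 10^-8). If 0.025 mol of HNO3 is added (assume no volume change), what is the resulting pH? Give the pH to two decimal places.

Added H+ converts OCl- to HOCl: HOCl → 0.252 mol, OCl- → 0.0349 mol.
pKa = −log(2.8 × 10^-8) = 7.553
pH = pKa + log([A⁻]/[HA]) = 7.553 + log(0.0349/0.252) = 7.553 -0.859

pH = 6.69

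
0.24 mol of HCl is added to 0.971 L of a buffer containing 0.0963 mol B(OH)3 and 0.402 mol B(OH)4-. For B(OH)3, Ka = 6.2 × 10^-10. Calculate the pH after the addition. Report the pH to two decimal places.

pH = 8.89

After neutralization: n(B(OH)3) = 0.336 mol, n(B(OH)4-) = 0.162 mol.
pKa = −log(6.2 × 10^-10) = 9.208
pH = pKa + log([A⁻]/[HA]) = 9.208 + log(0.162/0.336) = 9.208 -0.317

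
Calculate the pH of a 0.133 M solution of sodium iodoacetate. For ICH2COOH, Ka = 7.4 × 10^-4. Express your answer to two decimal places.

ICH2COO- is the conjugate base of the weak acid ICH2COOH.
Kb = Kw/Ka = 1.0×10^-14 / 7.4 × 10^-4 = 1.35 × 10^-11
Kb = [OH-]²/(0.133 − [OH-]) = 1.35 × 10^-11
Neglecting [OH-] in the denominator: [OH-] = √(1.35 × 10^-11 × 0.133) = 1.34 × 10^-6 M
Check: 0.001% ionized — well under 5%, approximation valid.
pOH = 5.87, so pH = 14.00 − pOH = 8.13

pH = 8.13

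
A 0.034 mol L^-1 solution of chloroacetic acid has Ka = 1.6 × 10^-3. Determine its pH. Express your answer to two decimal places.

ClCH2COOH ⇌ ClCH2COO- + H+
Let x = [H+] at equilibrium. Ka = x²/(0.034 − x).
The 5% rule fails; solving x² + Ka·x − Ka·C₀ = 0 exactly:
x = [−0.0016 + √(0.0016² + 0.000218)]/2 = 6.62 × 10^-3 M
pH = −log(6.62 × 10^-3) = 2.18

pH = 2.18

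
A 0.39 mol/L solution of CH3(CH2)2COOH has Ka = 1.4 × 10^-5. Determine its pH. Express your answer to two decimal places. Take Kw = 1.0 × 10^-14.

pH = 2.63

CH3(CH2)2COOH ⇌ CH3(CH2)2COO- + H+
Let x = [H+] at equilibrium. Ka = x²/(0.39 − x).
Since Ka ≪ C₀, x ≈ √(Ka·C₀) = 2.34 × 10^-3 M.
(x/C₀ = 0.6% < 5%, so the approximation holds.)
pH = −log(2.34 × 10^-3) = 2.63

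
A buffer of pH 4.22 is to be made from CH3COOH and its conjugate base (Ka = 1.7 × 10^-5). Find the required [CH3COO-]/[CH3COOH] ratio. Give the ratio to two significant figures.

ratio = 0.28

pKa = -log(1.7 × 10^-5) = 4.770
pH = pKa + log(r) ⇒ log(r) = 4.22 − 4.770 = -0.550
r = [CH3COO-]/[CH3COOH] = 10^(-0.550) = 0.282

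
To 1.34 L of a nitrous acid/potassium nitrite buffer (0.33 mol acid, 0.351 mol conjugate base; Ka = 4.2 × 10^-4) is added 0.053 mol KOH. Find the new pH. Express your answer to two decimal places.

pH = 3.54

OH- converts HNO2 to NO2-: HNO2 → 0.277 mol, NO2- → 0.404 mol.
pKa = −log(4.2 × 10^-4) = 3.377
pH = pKa + log([A⁻]/[HA]) = 3.377 + log(0.404/0.277) = 3.377 +0.164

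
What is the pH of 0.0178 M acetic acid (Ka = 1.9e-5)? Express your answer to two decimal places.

pH = 3.24

CH3COOH ⇌ CH3COO- + H+
Ka = x²/(0.0178 − x) = 1.9 × 10^-5
Neglecting x in the denominator: x = √(1.9 × 10^-5 × 0.0178) = 5.82 × 10^-4 M
(x/C₀ = 3.3% < 5%, so the approximation holds.)
pH = −log(5.82 × 10^-4) = 3.24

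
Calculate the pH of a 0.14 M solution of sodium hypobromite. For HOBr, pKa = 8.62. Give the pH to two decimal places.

pH = 10.88

OBr- is the conjugate base of the weak acid HOBr.
Ka = 10^(−8.62) = 2.40 × 10^-9
Kb = Kw/Ka = 1.0×10^-14 / 2.40 × 10^-9 = 4.17 × 10^-6
Kb = x²/(0.14 − x) = 4.17 × 10^-6
Neglecting x in the denominator: x = √(4.17 × 10^-6 × 0.14) = 7.64 × 10^-4 M
pOH = −log(7.64 × 10^-4) = 3.12; pH = 14.00 − 3.12 = 10.88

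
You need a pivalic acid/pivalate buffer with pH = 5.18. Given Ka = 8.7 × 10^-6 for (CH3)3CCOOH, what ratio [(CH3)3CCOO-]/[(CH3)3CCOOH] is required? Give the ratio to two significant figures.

pKa = -log(8.7 × 10^-6) = 5.060
pH = pKa + log(r) ⇒ log(r) = 5.18 − 5.060 = +0.120
r = [(CH3)3CCOO-]/[(CH3)3CCOOH] = 10^(+0.120) = 1.32

ratio = 1.3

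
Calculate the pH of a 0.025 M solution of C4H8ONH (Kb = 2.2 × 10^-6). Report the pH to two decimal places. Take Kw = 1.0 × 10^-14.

pH = 10.37

C4H8ONH + H2O ⇌ C4H8ONH2+ + OH-
Kb = [OH-]²/(0.025 − [OH-]) = 2.2 × 10^-6
Assume [OH-] ≪ 0.025: [OH-] ≈ √(2.2 × 10^-6 × 0.025) = 2.35 × 10^-4 M
pOH = 3.63, so pH = 14.00 − pOH = 10.37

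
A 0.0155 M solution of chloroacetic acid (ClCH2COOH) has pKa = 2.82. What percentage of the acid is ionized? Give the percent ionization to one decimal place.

ClCH2COOH ⇌ ClCH2COO- + H+; let x = [H+] at equilibrium.
Ka = 10^(−2.82) = 1.51 × 10^-3
Ka = x²/(C₀ − x); solving the quadratic gives x = 4.14 × 10^-3 M.
Fraction ionized = 4.14 × 10^-3 / 0.0155 = 0.2671 → 26.7%

26.7%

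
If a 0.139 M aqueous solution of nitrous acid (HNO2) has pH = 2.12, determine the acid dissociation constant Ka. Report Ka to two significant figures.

Ka = 4.4 × 10^-4

[H+] = 10^(-2.12) = 7.59 × 10^-3 M
At equilibrium [HA] = 0.139 − 7.59 × 10^-3 = 1.31 × 10^-1 M
Ka = [H+][A-]/[HA] = (7.59 × 10^-3)² / 1.31 × 10^-1 = 4.4 × 10^-4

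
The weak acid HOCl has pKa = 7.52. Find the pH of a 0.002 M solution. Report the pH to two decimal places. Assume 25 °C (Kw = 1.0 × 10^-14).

pH = 5.11

HOCl ⇌ OCl- + H+
Ka = 10^(−7.52) = 3.02 × 10^-8
From the ICE table, Ka = x²/(0.002 − x) = 3.02 × 10^-8.
Assume x ≪ 0.002: x ≈ √(3.02 × 10^-8 × 0.002) = 7.77 × 10^-6 M
Check: 0.39% ionized — well under 5%, approximation valid.
pH = −log[H+] = −log(7.77 × 10^-6) = 5.11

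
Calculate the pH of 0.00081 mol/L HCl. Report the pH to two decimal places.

pH = 3.09

HCl is a strong acid and dissociates completely, so [H+] = 0.00081 M.
pH = -log(0.00081) = 3.09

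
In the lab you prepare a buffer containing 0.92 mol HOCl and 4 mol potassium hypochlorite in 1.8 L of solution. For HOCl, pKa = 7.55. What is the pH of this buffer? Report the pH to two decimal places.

Using pH = pKa + log([base]/[acid]) with [base]/[acid] = 4/0.92:
pH = 7.55 + (+0.638) = 8.19

pH = 8.19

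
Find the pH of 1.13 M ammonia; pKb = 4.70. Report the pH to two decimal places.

NH3 + H2O ⇌ NH4+ + OH-
Kb = 10^(−4.70) = 2.00 × 10^-5
Kb = [OH-]²/(1.13 − [OH-]) = 2.00 × 10^-5
Assume [OH-] ≪ 1.13: [OH-] ≈ √(2.00 × 10^-5 × 1.13) = 4.75 × 10^-3 M
([OH-]/C₀ = 0.42% < 5%, so the approximation holds.)
pOH = 2.32, so pH = 14.00 − pOH = 11.68

pH = 11.68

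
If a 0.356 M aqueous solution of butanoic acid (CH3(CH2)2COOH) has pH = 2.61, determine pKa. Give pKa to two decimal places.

[H+] = 10^(-2.61) = 2.45 × 10^-3 M
At equilibrium [HA] = 0.356 − 2.45 × 10^-3 = 3.54 × 10^-1 M
Ka = [H+][A-]/[HA] = (2.45 × 10^-3)² / 3.54 × 10^-1 = 1.70 × 10^-5
pKa = -log(1.70 × 10^-5) = 4.77

pKa = 4.77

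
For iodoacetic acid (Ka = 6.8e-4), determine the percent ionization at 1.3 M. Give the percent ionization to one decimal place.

2.3%

ICH2COOH ⇌ ICH2COO- + H+; let x = [H+] at equilibrium.
x ≈ √(Ka·C₀) = √(6.8 × 10^-4 × 1.3) = 2.97 × 10^-2 M
Fraction ionized = 2.97 × 10^-2 / 1.3 = 0.0228 → 2.3%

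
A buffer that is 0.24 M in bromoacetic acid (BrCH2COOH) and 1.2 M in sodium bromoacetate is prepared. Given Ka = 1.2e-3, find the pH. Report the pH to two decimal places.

pH = 3.62

pKa = −log(1.2 × 10^-3) = 2.921
Henderson–Hasselbalch: pH = pKa + log([BrCH2COO-]/[BrCH2COOH]) = 2.921 + log(1.2/0.24)
pH = 2.921 + (+0.699) = 3.62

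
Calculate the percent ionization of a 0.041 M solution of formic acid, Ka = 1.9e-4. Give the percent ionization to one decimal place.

HCOOH ⇌ HCOO- + H+; let x = [H+] at equilibrium.
Solve x² + 0.00019x − 7.79e-06 = 0 → x = 2.70 × 10^-3 M
% ionization = x/C₀ × 100% = 2.70 × 10^-3/0.041 × 100% = 6.6%

6.6%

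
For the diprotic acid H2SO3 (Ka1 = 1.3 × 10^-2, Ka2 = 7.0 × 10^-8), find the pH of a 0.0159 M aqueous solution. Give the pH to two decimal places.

pH = 2.03

Since Ka1 ≫ Ka2, the first ionization dominates [H+].
Ka1 = x²/(0.0159 − x) = 1.3 × 10^-2
Solving the quadratic: x = (−Ka1 + √(Ka1² + 4·Ka1·C₀))/2 = 9.28 × 10^-3 M
pH = −log(9.28 × 10^-3) = 2.03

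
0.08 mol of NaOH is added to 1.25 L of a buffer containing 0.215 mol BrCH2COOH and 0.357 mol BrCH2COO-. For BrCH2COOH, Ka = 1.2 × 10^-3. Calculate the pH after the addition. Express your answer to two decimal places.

OH- converts BrCH2COOH to BrCH2COO-: BrCH2COOH → 0.135 mol, BrCH2COO- → 0.437 mol.
pKa = −log(1.2 × 10^-3) = 2.921
pH = pKa + log([A⁻]/[HA]) = 2.921 + log(0.437/0.135) = 2.921 +0.510

pH = 3.43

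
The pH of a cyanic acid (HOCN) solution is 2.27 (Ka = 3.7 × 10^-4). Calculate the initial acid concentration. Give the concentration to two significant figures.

C₀ = 8.3 × 10^-2 M

[H+] = 10^(-2.27) = 5.37 × 10^-3 M = x
Ka = x²/(C₀ − x) ⇒ C₀ = x + x²/Ka
C₀ = 5.37 × 10^-3 + (5.37 × 10^-3)²/(3.7 × 10^-4) = 8.33 × 10^-2 M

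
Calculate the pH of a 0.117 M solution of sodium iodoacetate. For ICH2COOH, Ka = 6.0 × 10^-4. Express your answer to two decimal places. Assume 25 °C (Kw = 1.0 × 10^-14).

pH = 8.15

ICH2COO- is the conjugate base of the weak acid ICH2COOH.
Kb = Kw/Ka = 1.0×10^-14 / 6.0 × 10^-4 = 1.67 × 10^-11
From the ICE table, Kb = x²/(0.117 − x) = 1.67 × 10^-11.
Assume x ≪ 0.117: x ≈ √(1.67 × 10^-11 × 0.117) = 1.40 × 10^-6 M
(x/C₀ = 0.0012% < 5%, so the approximation holds.)
pOH = 5.85, so pH = 14.00 − pOH = 8.15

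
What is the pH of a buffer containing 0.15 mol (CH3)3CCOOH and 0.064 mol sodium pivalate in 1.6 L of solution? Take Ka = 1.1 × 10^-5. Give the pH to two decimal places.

pH = 4.59

pKa = −log(1.1 × 10^-5) = 4.959
Henderson–Hasselbalch: pH = pKa + log([(CH3)3CCOO-]/[(CH3)3CCOOH]) = 4.959 + log(0.064/0.15)
pH = 4.959 + (-0.370) = 4.59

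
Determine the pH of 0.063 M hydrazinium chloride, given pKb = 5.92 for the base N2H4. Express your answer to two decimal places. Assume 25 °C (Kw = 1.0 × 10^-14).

pH = 4.64

N2H5+ is the conjugate acid of the weak base N2H4.
Kb = 10^(−5.92) = 1.20 × 10^-6
Ka = Kw/Kb = 1.0×10^-14 / 1.20 × 10^-6 = 8.33 × 10^-9
Ka = [H+]²/(0.063 − [H+]) = 8.33 × 10^-9
Assume [H+] ≪ 0.063: [H+] ≈ √(8.33 × 10^-9 × 0.063) = 2.29 × 10^-5 M
Check: 0.036% ionized — well under 5%, approximation valid.
pH = −log(2.29 × 10^-5) = 4.64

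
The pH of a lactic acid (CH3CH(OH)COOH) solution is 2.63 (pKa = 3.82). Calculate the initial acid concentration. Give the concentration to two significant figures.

[H+] = 10^(-2.63) = 2.34 × 10^-3 M = x
Ka = 10^(−3.82) = 1.51 × 10^-4
Ka = x²/(C₀ − x) ⇒ C₀ = x + x²/Ka
C₀ = 2.34 × 10^-3 + (2.34 × 10^-3)²/(1.51 × 10^-4) = 3.86 × 10^-2 M

C₀ = 3.9 × 10^-2 M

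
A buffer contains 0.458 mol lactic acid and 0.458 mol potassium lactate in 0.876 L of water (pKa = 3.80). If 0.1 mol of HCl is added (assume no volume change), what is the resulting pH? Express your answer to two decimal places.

Added H+ converts CH3CH(OH)COO- to CH3CH(OH)COOH: CH3CH(OH)COOH → 0.558 mol, CH3CH(OH)COO- → 0.358 mol.
pH = pKa + log(n_CH3CH(OH)COO-/n_CH3CH(OH)COOH) = 3.80 + log(0.358/0.558) = 3.80 + (-0.193)

pH = 3.61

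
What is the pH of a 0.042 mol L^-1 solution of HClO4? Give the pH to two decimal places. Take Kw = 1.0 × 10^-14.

HClO4 is a strong acid and dissociates completely, so [H+] = 0.042 M.
pH = -log(0.042) = 1.38

pH = 1.38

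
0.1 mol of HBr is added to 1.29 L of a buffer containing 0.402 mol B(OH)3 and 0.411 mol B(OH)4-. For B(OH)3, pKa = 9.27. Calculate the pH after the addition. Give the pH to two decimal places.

Added H+ converts B(OH)4- to B(OH)3: B(OH)3 → 0.502 mol, B(OH)4- → 0.311 mol.
pH = pKa + log([A⁻]/[HA]) = 9.27 + log(0.311/0.502) = 9.27 -0.208

pH = 9.06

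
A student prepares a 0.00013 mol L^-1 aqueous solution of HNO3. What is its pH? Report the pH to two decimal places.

pH = 3.89

HNO3 is a strong acid and dissociates completely, so [H+] = 0.00013 M.
pH = -log(0.00013) = 3.89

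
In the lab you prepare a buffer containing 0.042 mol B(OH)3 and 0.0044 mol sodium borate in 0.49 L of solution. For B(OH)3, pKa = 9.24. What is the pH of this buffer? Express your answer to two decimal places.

pH = 8.26

pH = pKa + log([A⁻]/[HA]) = 9.24 + log(0.0044/0.042)
pH = 9.24 + (-0.980) = 8.26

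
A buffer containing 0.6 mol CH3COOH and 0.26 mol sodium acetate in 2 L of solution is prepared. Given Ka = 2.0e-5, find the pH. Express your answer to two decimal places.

pKa = −log(2.0 × 10^-5) = 4.699
pH = pKa + log([A⁻]/[HA]) = 4.699 + log(0.26/0.6)
pH = 4.699 + (-0.363) = 4.34

pH = 4.34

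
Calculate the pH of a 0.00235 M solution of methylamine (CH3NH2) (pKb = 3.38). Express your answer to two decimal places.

CH3NH2 + H2O ⇌ CH3NH3+ + OH-
Kb = 10^(−3.38) = 4.17 × 10^-4
From the ICE table, Kb = [OH-]²/(0.00235 − [OH-]) = 4.17 × 10^-4.
The 5% rule fails; solving [OH-]² + Kb·[OH-] − Kb·C₀ = 0 exactly:
[OH-] = (−Kb + √(Kb² + 4·Kb·C₀))/2 = 8.03 × 10^-4 M
pOH = −log(8.03 × 10^-4) = 3.10; pH = 14.00 − 3.10 = 10.90

pH = 10.90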